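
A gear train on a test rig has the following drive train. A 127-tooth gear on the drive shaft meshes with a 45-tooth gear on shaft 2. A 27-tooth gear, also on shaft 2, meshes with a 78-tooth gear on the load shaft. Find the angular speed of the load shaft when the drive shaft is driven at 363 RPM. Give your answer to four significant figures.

gear mesh 45/127 = 0.35433 → 363/0.35433 = 1024.5 RPM
gear mesh 78/27 = 2.8889 → 1024.5/2.8889 = 354.62 RPM

354.6 RPM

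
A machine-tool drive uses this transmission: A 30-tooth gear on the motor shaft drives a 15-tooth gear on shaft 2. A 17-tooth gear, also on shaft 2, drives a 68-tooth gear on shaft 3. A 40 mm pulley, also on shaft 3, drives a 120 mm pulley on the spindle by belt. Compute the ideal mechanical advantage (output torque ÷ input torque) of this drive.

6

Each stage contributes driven/driver: gear mesh 15/30 = 0.5, gear mesh 68/17 = 4, belt 120/40 = 3.
Overall: 0.5 × 4 × 3 = 6.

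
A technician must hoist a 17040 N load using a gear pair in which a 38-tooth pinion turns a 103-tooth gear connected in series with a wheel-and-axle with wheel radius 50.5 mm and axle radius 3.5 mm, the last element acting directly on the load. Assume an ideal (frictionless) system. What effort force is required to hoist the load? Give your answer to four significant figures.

435.7 N

Gear pair MA = 103/38 = 2.7105.
Wheel-and-axle MA = R/r = 50.5/3.5 = 14.429.
Combined ideal MA = 2.7105 × 14.429 = 39.109.
Effort = load / MA = 17040 / 39.109 = 435.71 N.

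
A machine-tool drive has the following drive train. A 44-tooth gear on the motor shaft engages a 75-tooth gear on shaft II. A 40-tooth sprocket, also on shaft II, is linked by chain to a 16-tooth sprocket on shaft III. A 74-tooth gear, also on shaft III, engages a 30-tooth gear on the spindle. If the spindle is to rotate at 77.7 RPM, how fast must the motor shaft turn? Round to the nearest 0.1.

Overall ratio R = 1.7045 × 0.4 × 0.40541 = 0.27641.
Required input speed = output speed × R = 77.7 × 0.27641 = 21.477 RPM.

21.5 RPM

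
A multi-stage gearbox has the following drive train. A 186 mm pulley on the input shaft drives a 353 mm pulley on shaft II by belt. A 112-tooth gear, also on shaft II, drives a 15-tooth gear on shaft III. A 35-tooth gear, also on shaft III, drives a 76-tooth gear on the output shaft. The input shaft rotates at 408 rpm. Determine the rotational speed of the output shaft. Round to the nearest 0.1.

739.2 rpm

the input shaft → shaft II (belt, 353/186): 408 ÷ 1.8978 = 214.98 rpm
shaft II → shaft III (gear mesh, 15/112): 214.98 ÷ 0.13393 = 1605.2 rpm
shaft III → the output shaft (gear mesh, 76/35): 1605.2 ÷ 2.1714 = 739.23 rpm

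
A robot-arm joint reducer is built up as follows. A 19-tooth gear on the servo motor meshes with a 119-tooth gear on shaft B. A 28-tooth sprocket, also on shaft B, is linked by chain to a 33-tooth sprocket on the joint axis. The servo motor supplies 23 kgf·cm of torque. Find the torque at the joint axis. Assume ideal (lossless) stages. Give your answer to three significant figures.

170 kgf·cm

Gear mesh: ratio = 119/19 = 6.2632; torque at shaft B = 23 × 6.2632 = 144.05 kgf·cm.
Chain: ratio = 33/28 = 1.1786; torque at the joint axis = 144.05 × 1.1786 = 169.78 kgf·cm.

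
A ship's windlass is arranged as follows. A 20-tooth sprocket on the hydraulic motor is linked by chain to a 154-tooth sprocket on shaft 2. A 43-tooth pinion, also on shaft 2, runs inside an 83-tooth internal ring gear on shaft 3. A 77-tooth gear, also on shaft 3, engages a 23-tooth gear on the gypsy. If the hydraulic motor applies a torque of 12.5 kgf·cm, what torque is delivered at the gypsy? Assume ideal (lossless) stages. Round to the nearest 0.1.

Chain: ratio = 154/20 = 7.7; torque at shaft 2 = 12.5 × 7.7 = 96.25 kgf·cm.
Internal gear: ratio = 83/43 = 1.9302; torque at shaft 3 = 96.25 × 1.9302 = 185.78 kgf·cm.
Gear mesh: ratio = 23/77 = 0.2987; torque at the gypsy = 185.78 × 0.2987 = 55.494 kgf·cm.

55.5 kgf·cm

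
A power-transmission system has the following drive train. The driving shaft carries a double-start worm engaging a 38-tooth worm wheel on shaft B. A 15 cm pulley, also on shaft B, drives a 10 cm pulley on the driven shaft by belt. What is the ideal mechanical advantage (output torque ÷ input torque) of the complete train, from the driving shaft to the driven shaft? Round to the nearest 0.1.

Each stage contributes driven/driver: worm 38/2 = 19, belt 10/15 = 0.66667.
Overall: 19 × 0.66667 = 12.667.

12.7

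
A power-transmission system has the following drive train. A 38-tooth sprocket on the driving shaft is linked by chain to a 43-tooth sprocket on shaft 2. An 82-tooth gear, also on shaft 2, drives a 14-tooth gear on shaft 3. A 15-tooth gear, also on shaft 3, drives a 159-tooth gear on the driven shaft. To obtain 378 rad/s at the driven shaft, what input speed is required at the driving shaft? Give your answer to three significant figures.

774 rad/s

Overall ratio R = 1.1316 × 0.17073 × 10.6 = 2.0479.
Required input speed = output speed × R = 378 × 2.0479 = 774.1 rad/s.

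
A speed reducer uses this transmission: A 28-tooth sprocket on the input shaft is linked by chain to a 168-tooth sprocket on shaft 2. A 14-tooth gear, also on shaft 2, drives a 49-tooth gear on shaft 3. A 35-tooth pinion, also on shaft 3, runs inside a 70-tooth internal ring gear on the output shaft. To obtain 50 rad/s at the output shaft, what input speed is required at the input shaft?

Overall ratio R = 6 × 3.5 × 2 = 42.
Required input speed = output speed × R = 50 × 42 = 2100 rad/s.

2100 rad/s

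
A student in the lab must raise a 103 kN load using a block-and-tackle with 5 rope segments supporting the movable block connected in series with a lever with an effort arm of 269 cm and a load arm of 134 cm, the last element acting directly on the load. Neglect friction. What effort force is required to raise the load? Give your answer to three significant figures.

10.3 kN

Block-and-tackle MA = number of supporting rope parts = 5.
Lever MA = effort arm / load arm = 269/134 = 2.0075.
Combined ideal MA = 5 × 2.0075 = 10.037.
Effort = load / MA = 103 / 10.037 = 10.262 kN.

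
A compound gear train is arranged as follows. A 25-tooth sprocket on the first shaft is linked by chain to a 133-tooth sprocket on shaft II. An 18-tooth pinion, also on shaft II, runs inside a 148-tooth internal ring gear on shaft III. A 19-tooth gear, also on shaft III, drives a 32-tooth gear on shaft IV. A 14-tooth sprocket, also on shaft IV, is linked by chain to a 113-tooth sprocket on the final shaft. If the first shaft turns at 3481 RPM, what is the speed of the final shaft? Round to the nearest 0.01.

5.85 RPM

chain 133/25 = 5.32 → 3481/5.32 = 654.32 RPM
internal gear 148/18 = 8.2222 → 654.32/8.2222 = 79.58 RPM
gear mesh 32/19 = 1.6842 → 79.58/1.6842 = 47.251 RPM
chain 113/14 = 8.0714 → 47.251/8.0714 = 5.854 RPM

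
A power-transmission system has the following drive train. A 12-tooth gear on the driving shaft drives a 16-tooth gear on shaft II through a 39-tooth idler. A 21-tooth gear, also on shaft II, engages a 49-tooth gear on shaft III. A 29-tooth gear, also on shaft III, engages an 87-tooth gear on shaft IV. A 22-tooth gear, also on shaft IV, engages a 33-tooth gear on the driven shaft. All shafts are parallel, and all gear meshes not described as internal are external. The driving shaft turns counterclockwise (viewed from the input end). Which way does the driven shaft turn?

the driving shaft → shaft II: driver → idler → driven is 2 external meshes, 2 reversals → CCW.
shaft II → shaft III: external mesh, 1 reversal → CW.
shaft III → shaft IV: external mesh, 1 reversal → CCW.
shaft IV → the driven shaft: external mesh, 1 reversal → CW.
5 reversals in total — an odd number — so the driven shaft turns opposite to the driving shaft.

clockwise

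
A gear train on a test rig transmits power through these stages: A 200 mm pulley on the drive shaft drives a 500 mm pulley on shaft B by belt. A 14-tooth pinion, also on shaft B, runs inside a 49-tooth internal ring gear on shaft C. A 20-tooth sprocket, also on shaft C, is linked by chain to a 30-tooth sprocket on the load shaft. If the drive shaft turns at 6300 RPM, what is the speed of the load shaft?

480 RPM

belt 500/200 = 2.5 → 6300/2.5 = 2520 RPM
internal gear 49/14 = 3.5 → 2520/3.5 = 720 RPM
chain 30/20 = 1.5 → 720/1.5 = 480 RPM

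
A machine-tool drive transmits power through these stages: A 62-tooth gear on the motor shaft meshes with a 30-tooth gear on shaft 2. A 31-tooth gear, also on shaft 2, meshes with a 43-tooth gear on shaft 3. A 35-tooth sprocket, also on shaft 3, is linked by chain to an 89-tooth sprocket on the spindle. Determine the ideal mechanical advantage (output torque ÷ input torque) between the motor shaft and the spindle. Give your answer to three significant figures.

1.71

Each stage contributes driven/driver: gear mesh 30/62 = 0.48387, gear mesh 43/31 = 1.3871, chain 89/35 = 2.5429.
Overall: 0.48387 × 1.3871 × 2.5429 = 1.7067.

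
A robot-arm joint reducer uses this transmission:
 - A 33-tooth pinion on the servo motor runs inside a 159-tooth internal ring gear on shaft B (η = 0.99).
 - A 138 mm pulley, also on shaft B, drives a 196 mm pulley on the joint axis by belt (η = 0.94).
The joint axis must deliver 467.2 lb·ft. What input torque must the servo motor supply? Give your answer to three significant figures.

73.4 lb·ft

Overall ratio R = 4.8182 × 1.4203 = 6.8432; overall efficiency η = 0.99 × 0.94 = 0.9306.
Input torque = output torque / (R × η) = 467.2 / (6.8432 × 0.9306) = 73.363 lb·ft.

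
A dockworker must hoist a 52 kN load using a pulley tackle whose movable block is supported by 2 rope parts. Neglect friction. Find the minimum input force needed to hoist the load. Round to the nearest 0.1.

26.0 kN

Block-and-tackle MA = number of supporting rope parts = 2.
Effort = load / MA = 52 / 2 = 26 kN.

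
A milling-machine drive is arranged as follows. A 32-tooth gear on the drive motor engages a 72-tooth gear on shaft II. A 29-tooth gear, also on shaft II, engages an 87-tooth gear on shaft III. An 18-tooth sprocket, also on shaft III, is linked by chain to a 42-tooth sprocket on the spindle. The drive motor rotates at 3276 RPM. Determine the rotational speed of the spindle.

208 RPM

the drive motor → shaft II (gear mesh, 72/32): 3276 ÷ 2.25 = 1456 RPM
shaft II → shaft III (gear mesh, 87/29): 1456 ÷ 3 = 485.33 RPM
shaft III → the spindle (chain, 42/18): 485.33 ÷ 2.3333 = 208 RPM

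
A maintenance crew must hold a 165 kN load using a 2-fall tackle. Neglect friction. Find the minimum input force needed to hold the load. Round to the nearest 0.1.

82.5 kN

Block-and-tackle MA = number of supporting rope parts = 2.
Effort = load / MA = 165 / 2 = 82.5 kN.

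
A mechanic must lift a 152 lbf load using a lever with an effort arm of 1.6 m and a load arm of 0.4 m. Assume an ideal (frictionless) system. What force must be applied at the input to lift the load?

38 lbf

Lever MA = effort arm / load arm = 1.6/0.4 = 4.
Effort = load / MA = 152 / 4 = 38 lbf.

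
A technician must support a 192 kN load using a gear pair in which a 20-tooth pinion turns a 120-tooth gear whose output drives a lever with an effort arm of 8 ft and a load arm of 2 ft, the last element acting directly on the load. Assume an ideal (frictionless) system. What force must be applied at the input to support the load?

Gear pair MA = 120/20 = 6.
Lever MA = effort arm / load arm = 8/2 = 4.
Combined ideal MA = 6 × 4 = 24.
Effort = load / MA = 192 / 24 = 8 kN.

8 kN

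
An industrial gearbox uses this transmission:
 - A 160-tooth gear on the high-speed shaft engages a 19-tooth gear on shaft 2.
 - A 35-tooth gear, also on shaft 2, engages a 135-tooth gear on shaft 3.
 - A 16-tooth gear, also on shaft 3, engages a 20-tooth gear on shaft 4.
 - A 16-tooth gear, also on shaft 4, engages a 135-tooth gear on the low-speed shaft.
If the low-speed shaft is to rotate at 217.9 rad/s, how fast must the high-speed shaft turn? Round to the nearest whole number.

1053 rad/s

Overall ratio R = 0.11875 × 3.8571 × 1.25 × 8.4375 = 4.8308.
Required input speed = output speed × R = 217.9 × 4.8308 = 1052.6 rad/s.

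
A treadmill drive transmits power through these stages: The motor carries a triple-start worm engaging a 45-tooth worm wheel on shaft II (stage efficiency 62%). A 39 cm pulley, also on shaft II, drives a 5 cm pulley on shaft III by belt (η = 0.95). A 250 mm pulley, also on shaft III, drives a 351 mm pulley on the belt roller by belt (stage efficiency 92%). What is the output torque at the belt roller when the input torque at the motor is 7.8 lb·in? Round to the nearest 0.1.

Worm: ratio = 45/3 = 15; torque at shaft II = 7.8 × 15 × 0.62 = 72.54 lb·in.
Belt: ratio = 5/39 = 0.12821; torque at shaft III = 72.54 × 0.12821 × 0.95 = 8.835 lb·in.
Belt: ratio = 351/250 = 1.404; torque at the belt roller = 8.835 × 1.404 × 0.92 = 11.412 lb·in.

11.4 lb·in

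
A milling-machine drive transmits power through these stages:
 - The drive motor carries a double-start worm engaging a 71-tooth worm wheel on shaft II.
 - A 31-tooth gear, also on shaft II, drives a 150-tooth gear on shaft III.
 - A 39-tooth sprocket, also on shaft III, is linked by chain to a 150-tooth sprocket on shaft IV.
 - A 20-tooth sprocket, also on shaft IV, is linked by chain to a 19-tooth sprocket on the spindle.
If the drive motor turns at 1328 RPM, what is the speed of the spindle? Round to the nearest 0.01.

worm 71/2 = 35.5 → 1328/35.5 = 37.408 RPM
gear mesh 150/31 = 4.8387 → 37.408/4.8387 = 7.7311 RPM
chain 150/39 = 3.8462 → 7.7311/3.8462 = 2.0101 RPM
chain 19/20 = 0.95 → 2.0101/0.95 = 2.1159 RPM

2.12 RPM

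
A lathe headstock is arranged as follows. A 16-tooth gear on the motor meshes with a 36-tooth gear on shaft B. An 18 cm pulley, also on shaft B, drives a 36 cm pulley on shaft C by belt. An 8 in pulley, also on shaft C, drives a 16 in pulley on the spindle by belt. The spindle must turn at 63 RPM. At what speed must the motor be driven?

567 RPM

Overall ratio R = 2.25 × 2 × 2 = 9.
Required input speed = output speed × R = 63 × 9 = 567 RPM.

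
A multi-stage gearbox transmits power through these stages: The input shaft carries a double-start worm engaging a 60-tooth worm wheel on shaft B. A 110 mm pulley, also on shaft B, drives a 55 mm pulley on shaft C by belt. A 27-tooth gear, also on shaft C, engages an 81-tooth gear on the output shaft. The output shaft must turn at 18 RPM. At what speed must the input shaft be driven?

810 RPM

Overall ratio R = 30 × 0.5 × 3 = 45.
Required input speed = output speed × R = 18 × 45 = 810 RPM.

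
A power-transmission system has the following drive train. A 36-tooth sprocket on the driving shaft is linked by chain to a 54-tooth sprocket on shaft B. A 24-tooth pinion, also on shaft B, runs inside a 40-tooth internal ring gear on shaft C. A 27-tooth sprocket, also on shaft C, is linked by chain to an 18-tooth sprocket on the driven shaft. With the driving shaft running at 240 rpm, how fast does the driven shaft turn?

144 rpm

Chain: ratio = 54/36 = 1.5, so shaft B turns at 240 / 1.5 = 160 rpm.
Internal gear: ratio = 40/24 = 1.6667, so shaft C turns at 160 / 1.6667 = 96 rpm.
Chain: ratio = 18/27 = 0.66667, so the driven shaft turns at 96 / 0.66667 = 144 rpm.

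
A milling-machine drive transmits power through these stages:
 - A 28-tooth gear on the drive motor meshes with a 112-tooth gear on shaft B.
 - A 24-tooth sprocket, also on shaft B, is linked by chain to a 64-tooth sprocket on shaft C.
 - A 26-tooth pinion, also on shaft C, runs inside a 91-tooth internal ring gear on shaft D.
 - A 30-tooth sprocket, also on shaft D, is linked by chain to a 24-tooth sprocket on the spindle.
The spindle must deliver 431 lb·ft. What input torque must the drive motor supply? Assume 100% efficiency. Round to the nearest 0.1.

Overall ratio R = 4 × 2.6667 × 3.5 × 0.8 = 29.867.
Input torque = output torque / R = 431 / 29.867 = 14.431 lb·ft.

14.4 lb·ft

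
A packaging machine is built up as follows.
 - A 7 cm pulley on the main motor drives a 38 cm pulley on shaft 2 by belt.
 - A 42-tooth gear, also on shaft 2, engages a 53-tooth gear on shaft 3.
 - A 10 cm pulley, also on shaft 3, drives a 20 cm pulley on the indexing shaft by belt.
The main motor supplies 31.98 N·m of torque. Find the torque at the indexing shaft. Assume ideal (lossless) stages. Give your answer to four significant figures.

438.1 N·m

belt 38/7 = 5.4286 → τ = 31.98·5.4286 = 173.61 N·m
gear mesh 53/42 = 1.2619 → τ = 173.61·1.2619 = 219.07 N·m
belt 20/10 = 2 → τ = 219.07·2 = 438.15 N·m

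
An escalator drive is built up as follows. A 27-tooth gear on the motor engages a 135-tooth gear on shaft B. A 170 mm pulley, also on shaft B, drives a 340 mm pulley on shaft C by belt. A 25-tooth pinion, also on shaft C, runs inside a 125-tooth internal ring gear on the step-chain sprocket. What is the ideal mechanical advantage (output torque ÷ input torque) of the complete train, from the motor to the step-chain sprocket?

50

Each stage contributes driven/driver: gear mesh 135/27 = 5, belt 340/170 = 2, internal gear 125/25 = 5.
Overall: 5 × 2 × 5 = 50.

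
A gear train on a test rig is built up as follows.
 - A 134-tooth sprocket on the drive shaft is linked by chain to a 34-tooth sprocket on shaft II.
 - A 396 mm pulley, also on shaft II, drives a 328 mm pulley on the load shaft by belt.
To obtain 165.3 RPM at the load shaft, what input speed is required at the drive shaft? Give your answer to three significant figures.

34.7 RPM

Overall ratio R = 0.25373 × 0.82828 = 0.21016.
Required input speed = output speed × R = 165.3 × 0.21016 = 34.74 RPM.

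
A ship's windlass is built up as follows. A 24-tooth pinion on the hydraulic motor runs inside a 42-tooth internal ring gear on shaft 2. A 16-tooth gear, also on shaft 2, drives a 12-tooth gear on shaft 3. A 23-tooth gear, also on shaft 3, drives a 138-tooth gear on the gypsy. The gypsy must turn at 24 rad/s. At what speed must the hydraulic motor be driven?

189 rad/s

Overall ratio R = 1.75 × 0.75 × 6 = 7.875.
Required input speed = output speed × R = 24 × 7.875 = 189 rad/s.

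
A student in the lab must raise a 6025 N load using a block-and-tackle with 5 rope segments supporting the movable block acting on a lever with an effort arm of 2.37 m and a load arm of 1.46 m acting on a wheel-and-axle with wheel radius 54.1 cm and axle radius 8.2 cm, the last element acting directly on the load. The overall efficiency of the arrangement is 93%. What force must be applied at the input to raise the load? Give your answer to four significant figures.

Block-and-tackle MA = number of supporting rope parts = 5.
Lever MA = effort arm / load arm = 2.37/1.46 = 1.6233.
Wheel-and-axle MA = R/r = 54.1/8.2 = 6.5976.
Combined ideal MA = 5 × 1.6233 × 6.5976 = 53.549.
Actual MA = 53.549 × 0.93 = 49.8.
Effort = load / actual MA = 6025 / 49.8 = 120.98 N.

121.0 N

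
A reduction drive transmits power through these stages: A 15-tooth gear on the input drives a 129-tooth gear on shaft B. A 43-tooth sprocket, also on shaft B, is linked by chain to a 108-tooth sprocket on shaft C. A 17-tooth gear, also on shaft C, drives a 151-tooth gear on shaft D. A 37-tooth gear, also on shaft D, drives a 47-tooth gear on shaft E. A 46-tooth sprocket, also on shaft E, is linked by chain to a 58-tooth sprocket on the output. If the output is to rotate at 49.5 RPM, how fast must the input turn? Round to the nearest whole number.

Overall ratio R = 8.6 × 2.5116 × 8.8824 × 1.2703 × 1.2609 = 307.29.
Required input speed = output speed × R = 49.5 × 307.29 = 15211 RPM.

15211 RPM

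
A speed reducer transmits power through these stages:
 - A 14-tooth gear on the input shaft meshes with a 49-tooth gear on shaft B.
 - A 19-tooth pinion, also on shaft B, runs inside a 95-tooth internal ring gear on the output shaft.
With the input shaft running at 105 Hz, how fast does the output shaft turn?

6 Hz

Gear mesh: ratio = 49/14 = 3.5, so shaft B turns at 105 / 3.5 = 30 Hz.
Internal gear: ratio = 95/19 = 5, so the output shaft turns at 30 / 5 = 6 Hz.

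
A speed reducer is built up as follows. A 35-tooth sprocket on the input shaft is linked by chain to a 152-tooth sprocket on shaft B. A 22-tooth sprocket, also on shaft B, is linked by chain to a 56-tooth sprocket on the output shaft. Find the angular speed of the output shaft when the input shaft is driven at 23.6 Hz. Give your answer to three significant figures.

2.13 Hz

the input shaft → shaft B (chain, 152/35): 23.6 ÷ 4.3429 = 5.4342 Hz
shaft B → the output shaft (chain, 56/22): 5.4342 ÷ 2.5455 = 2.1349 Hz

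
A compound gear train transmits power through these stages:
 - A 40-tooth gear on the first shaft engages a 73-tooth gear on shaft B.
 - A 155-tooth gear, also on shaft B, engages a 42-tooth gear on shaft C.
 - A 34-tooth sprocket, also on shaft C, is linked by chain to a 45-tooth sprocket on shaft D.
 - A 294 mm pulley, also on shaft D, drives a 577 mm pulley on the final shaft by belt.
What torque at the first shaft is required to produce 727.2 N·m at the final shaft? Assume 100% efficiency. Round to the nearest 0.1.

Overall ratio R = 1.825 × 0.27097 × 1.3235 × 1.9626 = 1.2845.
Input torque = output torque / R = 727.2 / 1.2845 = 566.12 N·m.

566.1 N·m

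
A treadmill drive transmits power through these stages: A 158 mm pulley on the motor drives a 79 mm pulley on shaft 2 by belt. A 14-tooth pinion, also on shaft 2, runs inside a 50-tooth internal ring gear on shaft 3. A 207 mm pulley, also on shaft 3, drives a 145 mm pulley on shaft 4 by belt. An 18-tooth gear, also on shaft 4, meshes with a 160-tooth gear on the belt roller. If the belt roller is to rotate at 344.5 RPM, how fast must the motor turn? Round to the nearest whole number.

Overall ratio R = 0.5 × 3.5714 × 0.70048 × 8.8889 = 11.119.
Required input speed = output speed × R = 344.5 × 11.119 = 3830.4 RPM.

3830 RPM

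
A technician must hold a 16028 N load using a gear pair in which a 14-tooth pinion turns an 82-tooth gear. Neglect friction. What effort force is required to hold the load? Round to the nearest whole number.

Gear pair MA = 82/14 = 5.8571.
Effort = load / MA = 16028 / 5.8571 = 2736.5 N.

2736 N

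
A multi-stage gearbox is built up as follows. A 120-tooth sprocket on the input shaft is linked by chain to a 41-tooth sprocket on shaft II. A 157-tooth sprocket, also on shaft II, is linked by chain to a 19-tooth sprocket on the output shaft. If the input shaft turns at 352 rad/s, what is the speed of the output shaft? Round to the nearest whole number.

Chain: ratio = 41/120 = 0.34167, so shaft II turns at 352 / 0.34167 = 1030.2 rad/s.
Chain: ratio = 19/157 = 0.12102, so the output shaft turns at 1030.2 / 0.12102 = 8513.1 rad/s.

8513 rad/s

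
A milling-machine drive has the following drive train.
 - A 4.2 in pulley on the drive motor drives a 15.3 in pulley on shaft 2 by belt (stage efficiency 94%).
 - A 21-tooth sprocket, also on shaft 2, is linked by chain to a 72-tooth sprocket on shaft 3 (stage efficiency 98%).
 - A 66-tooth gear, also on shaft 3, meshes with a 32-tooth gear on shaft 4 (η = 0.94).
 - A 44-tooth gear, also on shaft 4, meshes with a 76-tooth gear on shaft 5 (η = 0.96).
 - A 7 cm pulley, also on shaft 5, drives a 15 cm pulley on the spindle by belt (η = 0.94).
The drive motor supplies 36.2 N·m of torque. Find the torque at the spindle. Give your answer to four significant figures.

634.0 N·m

Belt: ratio = 15.3/4.2 = 3.6429; torque at shaft 2 = 36.2 × 3.6429 × 0.94 = 123.96 N·m.
Chain: ratio = 72/21 = 3.4286; torque at shaft 3 = 123.96 × 3.4286 × 0.98 = 416.5 N·m.
Gear mesh: ratio = 32/66 = 0.48485; torque at shaft 4 = 416.5 × 0.48485 × 0.94 = 189.82 N·m.
Gear mesh: ratio = 76/44 = 1.7273; torque at shaft 5 = 189.82 × 1.7273 × 0.96 = 314.76 N·m.
Belt: ratio = 15/7 = 2.1429; torque at the spindle = 314.76 × 2.1429 × 0.94 = 634.02 N·m.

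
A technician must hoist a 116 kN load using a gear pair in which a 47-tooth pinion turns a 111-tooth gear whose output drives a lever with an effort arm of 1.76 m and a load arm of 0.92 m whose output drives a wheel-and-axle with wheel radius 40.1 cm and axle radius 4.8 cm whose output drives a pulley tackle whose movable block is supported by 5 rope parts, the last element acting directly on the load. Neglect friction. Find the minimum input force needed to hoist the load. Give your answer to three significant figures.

0.615 kN

Gear pair MA = 111/47 = 2.3617.
Lever MA = effort arm / load arm = 1.76/0.92 = 1.913.
Wheel-and-axle MA = R/r = 40.1/4.8 = 8.3542.
Block-and-tackle MA = number of supporting rope parts = 5.
Combined ideal MA = 2.3617 × 1.913 × 8.3542 × 5 = 188.72.
Effort = load / MA = 116 / 188.72 = 0.61466 kN.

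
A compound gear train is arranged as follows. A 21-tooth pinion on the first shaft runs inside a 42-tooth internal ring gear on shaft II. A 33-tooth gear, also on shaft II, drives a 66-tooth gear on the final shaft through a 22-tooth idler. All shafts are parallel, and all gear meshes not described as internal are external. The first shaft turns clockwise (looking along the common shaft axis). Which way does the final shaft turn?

the first shaft → shaft II: internal mesh, same direction → CW.
shaft II → the final shaft: driver → idler → driven is 2 external meshes, 2 reversals → CW.
2 reversals in total — an even number — so the final shaft turns the same way as the first shaft.

clockwise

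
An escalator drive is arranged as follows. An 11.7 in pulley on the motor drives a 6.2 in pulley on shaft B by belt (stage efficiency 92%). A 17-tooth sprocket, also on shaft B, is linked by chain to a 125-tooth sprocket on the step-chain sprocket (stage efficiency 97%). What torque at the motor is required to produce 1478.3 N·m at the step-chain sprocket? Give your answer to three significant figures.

Overall ratio R = 0.52991 × 7.3529 = 3.8964; overall efficiency η = 0.92 × 0.97 = 0.8924.
Input torque = output torque / (R × η) = 1478.3 / (3.8964 × 0.8924) = 425.14 N·m.

425 N·m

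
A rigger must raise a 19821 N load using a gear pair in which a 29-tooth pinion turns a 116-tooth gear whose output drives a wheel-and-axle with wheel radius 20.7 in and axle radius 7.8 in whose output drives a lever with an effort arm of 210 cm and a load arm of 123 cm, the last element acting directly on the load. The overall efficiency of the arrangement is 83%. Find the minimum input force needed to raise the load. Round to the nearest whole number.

Gear pair MA = 116/29 = 4.
Wheel-and-axle MA = R/r = 20.7/7.8 = 2.6538.
Lever MA = effort arm / load arm = 210/123 = 1.7073.
Combined ideal MA = 4 × 2.6538 × 1.7073 = 18.124.
Actual MA = 18.124 × 0.83 = 15.043.
Effort = load / actual MA = 19821 / 15.043 = 1317.6 N.

1318 N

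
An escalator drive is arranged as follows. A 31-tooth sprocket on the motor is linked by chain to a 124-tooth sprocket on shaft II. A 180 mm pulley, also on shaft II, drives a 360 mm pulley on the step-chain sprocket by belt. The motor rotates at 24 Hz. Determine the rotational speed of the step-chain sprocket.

3 Hz

chain 124/31 = 4 → 24/4 = 6 Hz
belt 360/180 = 2 → 6/2 = 3 Hz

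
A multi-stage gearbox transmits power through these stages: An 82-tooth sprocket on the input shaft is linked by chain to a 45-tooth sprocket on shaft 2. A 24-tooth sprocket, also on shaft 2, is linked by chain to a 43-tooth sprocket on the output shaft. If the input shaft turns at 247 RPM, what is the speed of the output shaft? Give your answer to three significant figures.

251 RPM

chain 45/82 = 0.54878 → 247/0.54878 = 450.09 RPM
chain 43/24 = 1.7917 → 450.09/1.7917 = 251.21 RPM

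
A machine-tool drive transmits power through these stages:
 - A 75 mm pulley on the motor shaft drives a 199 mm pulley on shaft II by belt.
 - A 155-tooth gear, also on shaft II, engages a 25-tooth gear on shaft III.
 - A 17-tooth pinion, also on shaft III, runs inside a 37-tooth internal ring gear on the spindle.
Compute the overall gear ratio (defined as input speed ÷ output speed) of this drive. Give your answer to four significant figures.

Each stage contributes driven/driver: belt 199/75 = 2.6533, gear mesh 25/155 = 0.16129, internal gear 37/17 = 2.1765.
Overall: 2.6533 × 0.16129 × 2.1765 = 0.93144.

0.9314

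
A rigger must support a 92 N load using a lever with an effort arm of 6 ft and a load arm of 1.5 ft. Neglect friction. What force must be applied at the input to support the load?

23 N

Lever MA = effort arm / load arm = 6/1.5 = 4.
Effort = load / MA = 92 / 4 = 23 N.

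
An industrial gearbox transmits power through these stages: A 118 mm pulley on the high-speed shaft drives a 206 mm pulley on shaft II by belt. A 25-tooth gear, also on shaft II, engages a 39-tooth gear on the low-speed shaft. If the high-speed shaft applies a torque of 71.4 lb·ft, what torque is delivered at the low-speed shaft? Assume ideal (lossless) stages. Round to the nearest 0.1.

After the belt (206/118): 71.4 × 1.7458 = 124.65 lb·ft
After the gear mesh (39/25): 124.65 × 1.56 = 194.45 lb·ft

194.5 lb·ft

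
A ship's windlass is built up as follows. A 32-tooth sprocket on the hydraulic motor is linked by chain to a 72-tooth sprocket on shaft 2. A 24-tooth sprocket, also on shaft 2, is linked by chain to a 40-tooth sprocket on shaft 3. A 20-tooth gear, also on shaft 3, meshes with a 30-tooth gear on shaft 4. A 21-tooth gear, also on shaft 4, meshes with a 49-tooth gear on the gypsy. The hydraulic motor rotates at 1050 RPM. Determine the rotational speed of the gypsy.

80 RPM

Chain: ratio = 72/32 = 2.25, so shaft 2 turns at 1050 / 2.25 = 466.67 RPM.
Chain: ratio = 40/24 = 1.6667, so shaft 3 turns at 466.67 / 1.6667 = 280 RPM.
Gear mesh: ratio = 30/20 = 1.5, so shaft 4 turns at 280 / 1.5 = 186.67 RPM.
Gear mesh: ratio = 49/21 = 2.3333, so the gypsy turns at 186.67 / 2.3333 = 80 RPM.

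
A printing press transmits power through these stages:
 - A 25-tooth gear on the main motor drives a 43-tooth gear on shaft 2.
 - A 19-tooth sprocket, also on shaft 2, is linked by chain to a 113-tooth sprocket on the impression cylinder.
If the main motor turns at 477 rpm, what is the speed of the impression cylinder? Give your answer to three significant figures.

Gear mesh: ratio = 43/25 = 1.72, so shaft 2 turns at 477 / 1.72 = 277.33 rpm.
Chain: ratio = 113/19 = 5.9474, so the impression cylinder turns at 277.33 / 5.9474 = 46.63 rpm.

46.6 rpm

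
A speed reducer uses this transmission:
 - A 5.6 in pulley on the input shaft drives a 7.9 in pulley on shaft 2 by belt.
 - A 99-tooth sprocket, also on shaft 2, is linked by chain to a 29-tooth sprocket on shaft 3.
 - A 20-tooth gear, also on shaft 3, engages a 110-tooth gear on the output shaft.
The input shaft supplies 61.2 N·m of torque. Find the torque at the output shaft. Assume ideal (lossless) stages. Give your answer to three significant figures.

Belt: ratio = 7.9/5.6 = 1.4107; torque at shaft 2 = 61.2 × 1.4107 = 86.336 N·m.
Chain: ratio = 29/99 = 0.29293; torque at shaft 3 = 86.336 × 0.29293 = 25.29 N·m.
Gear mesh: ratio = 110/20 = 5.5; torque at the output shaft = 25.29 × 5.5 = 139.1 N·m.

139 N·m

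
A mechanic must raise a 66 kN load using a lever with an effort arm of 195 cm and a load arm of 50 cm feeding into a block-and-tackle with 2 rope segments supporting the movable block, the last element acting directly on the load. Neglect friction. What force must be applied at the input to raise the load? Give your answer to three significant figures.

8.46 kN

Lever MA = effort arm / load arm = 195/50 = 3.9.
Block-and-tackle MA = number of supporting rope parts = 2.
Combined ideal MA = 3.9 × 2 = 7.8.
Effort = load / MA = 66 / 7.8 = 8.4615 kN.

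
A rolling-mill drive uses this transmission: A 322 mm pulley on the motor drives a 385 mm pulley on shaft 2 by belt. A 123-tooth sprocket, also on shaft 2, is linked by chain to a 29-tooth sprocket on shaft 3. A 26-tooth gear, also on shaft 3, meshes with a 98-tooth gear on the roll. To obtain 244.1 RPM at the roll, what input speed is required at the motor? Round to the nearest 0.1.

Overall ratio R = 1.1957 × 0.23577 × 3.7692 = 1.0626.
Required input speed = output speed × R = 244.1 × 1.0626 = 259.37 RPM.

259.4 RPM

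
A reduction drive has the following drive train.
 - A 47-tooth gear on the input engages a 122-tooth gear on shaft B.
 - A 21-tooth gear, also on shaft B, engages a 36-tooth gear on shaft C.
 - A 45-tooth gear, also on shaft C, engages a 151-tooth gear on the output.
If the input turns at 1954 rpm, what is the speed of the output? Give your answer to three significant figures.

Gear mesh: ratio = 122/47 = 2.5957, so shaft B turns at 1954 / 2.5957 = 752.77 rpm.
Gear mesh: ratio = 36/21 = 1.7143, so shaft C turns at 752.77 / 1.7143 = 439.12 rpm.
Gear mesh: ratio = 151/45 = 3.3556, so the output turns at 439.12 / 3.3556 = 130.86 rpm.

131 rpm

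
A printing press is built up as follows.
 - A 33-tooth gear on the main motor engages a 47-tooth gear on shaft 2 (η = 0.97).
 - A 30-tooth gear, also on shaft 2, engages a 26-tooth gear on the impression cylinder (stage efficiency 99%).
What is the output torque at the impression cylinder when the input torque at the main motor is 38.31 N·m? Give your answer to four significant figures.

45.41 N·m

After the gear mesh (47/33): 38.31 × 1.4242 × 0.97 = 52.926 N·m
After the gear mesh (26/30): 52.926 × 0.86667 × 0.99 = 45.41 N·m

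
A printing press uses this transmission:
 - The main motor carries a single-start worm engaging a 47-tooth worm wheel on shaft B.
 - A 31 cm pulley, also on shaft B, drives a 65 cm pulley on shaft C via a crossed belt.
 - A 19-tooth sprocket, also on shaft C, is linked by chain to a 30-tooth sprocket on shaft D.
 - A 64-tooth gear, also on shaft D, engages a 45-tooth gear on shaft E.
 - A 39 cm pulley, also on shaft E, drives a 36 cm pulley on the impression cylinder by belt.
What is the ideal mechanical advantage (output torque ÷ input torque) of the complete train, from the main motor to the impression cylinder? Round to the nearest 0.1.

Each stage contributes driven/driver: worm 47/1 = 47, belt 65/31 = 2.0968, chain 30/19 = 1.5789, gear mesh 45/64 = 0.70312, belt 36/39 = 0.92308.
Overall: 47 × 2.0968 × 1.5789 × 0.70312 × 0.92308 = 100.99.

101.0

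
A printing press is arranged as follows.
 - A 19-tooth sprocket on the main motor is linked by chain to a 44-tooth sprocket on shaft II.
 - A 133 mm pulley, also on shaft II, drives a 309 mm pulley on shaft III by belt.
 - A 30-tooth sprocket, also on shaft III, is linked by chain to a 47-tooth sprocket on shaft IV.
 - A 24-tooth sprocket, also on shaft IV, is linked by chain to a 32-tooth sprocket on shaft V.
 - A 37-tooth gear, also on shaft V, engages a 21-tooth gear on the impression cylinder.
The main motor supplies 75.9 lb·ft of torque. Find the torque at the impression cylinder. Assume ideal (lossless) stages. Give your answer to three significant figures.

After the chain (44/19): 75.9 × 2.3158 = 175.77 lb·ft
After the belt (309/133): 175.77 × 2.3233 = 408.36 lb·ft
After the chain (47/30): 408.36 × 1.5667 = 639.77 lb·ft
After the chain (32/24): 639.77 × 1.3333 = 853.03 lb·ft
After the gear mesh (21/37): 853.03 × 0.56757 = 484.15 lb·ft

484 lb·ft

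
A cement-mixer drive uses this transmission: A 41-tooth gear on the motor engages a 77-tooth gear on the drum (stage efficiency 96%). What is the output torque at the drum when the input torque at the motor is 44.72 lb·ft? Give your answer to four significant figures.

Gear mesh: ratio = 77/41 = 1.878; torque at the drum = 44.72 × 1.878 × 0.96 = 80.627 lb·ft.

80.63 lb·ft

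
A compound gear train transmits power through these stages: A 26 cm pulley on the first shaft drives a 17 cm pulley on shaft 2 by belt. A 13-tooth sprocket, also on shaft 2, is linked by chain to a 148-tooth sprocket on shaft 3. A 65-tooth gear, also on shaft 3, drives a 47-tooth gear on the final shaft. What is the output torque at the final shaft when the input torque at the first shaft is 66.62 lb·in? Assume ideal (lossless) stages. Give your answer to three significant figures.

belt 17/26 = 0.65385 → τ = 66.62·0.65385 = 43.559 lb·in
chain 148/13 = 11.385 → τ = 43.559·11.385 = 495.91 lb·in
gear mesh 47/65 = 0.72308 → τ = 495.91·0.72308 = 358.58 lb·in

359 lb·in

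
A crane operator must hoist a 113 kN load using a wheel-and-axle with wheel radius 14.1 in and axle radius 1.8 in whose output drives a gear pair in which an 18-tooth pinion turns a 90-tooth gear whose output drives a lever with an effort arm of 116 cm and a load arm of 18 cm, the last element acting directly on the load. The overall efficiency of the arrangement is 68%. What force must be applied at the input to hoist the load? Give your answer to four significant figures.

0.6584 kN

Wheel-and-axle MA = R/r = 14.1/1.8 = 7.8333.
Gear pair MA = 90/18 = 5.
Lever MA = effort arm / load arm = 116/18 = 6.4444.
Combined ideal MA = 7.8333 × 5 × 6.4444 = 252.41.
Actual MA = 252.41 × 0.68 = 171.64.
Effort = load / actual MA = 113 / 171.64 = 0.65837 kN.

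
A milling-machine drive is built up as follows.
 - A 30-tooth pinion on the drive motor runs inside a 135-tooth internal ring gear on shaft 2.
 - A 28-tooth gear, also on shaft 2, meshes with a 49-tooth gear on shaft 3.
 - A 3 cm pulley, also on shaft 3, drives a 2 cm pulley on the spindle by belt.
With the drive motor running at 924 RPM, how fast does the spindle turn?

176 RPM

the drive motor → shaft 2 (internal gear, 135/30): 924 ÷ 4.5 = 205.33 RPM
shaft 2 → shaft 3 (gear mesh, 49/28): 205.33 ÷ 1.75 = 117.33 RPM
shaft 3 → the spindle (belt, 2/3): 117.33 ÷ 0.66667 = 176 RPM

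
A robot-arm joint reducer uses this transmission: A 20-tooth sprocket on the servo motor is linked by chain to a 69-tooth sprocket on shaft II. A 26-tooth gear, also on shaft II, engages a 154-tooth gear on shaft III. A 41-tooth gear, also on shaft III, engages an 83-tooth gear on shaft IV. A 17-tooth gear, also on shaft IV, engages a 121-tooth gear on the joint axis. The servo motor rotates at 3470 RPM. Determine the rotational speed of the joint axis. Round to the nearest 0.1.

chain 69/20 = 3.45 → 3470/3.45 = 1005.8 RPM
gear mesh 154/26 = 5.9231 → 1005.8/5.9231 = 169.81 RPM
gear mesh 83/41 = 2.0244 → 169.81/2.0244 = 83.882 RPM
gear mesh 121/17 = 7.1176 → 83.882/7.1176 = 11.785 RPM

11.8 RPM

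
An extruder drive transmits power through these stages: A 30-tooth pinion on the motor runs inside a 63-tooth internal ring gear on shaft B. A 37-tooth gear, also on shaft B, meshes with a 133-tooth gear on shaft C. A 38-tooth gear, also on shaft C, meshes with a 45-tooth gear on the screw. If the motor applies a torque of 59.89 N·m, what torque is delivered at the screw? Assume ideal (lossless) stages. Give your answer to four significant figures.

internal gear 63/30 = 2.1 → τ = 59.89·2.1 = 125.77 N·m
gear mesh 133/37 = 3.5946 → τ = 125.77·3.5946 = 452.09 N·m
gear mesh 45/38 = 1.1842 → τ = 452.09·1.1842 = 535.37 N·m

535.4 N·m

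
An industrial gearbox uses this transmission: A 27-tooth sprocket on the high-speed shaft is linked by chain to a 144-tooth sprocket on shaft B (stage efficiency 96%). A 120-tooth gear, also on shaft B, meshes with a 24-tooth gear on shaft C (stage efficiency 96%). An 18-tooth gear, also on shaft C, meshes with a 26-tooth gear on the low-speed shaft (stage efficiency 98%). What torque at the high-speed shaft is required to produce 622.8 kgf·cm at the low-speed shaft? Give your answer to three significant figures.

Overall ratio R = 5.3333 × 0.2 × 1.4444 = 1.5407; overall efficiency η = 0.96 × 0.96 × 0.98 = 0.9032.
Input torque = output torque / (R × η) = 622.8 / (1.5407 × 0.9032) = 447.56 kgf·cm.

448 kgf·cm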